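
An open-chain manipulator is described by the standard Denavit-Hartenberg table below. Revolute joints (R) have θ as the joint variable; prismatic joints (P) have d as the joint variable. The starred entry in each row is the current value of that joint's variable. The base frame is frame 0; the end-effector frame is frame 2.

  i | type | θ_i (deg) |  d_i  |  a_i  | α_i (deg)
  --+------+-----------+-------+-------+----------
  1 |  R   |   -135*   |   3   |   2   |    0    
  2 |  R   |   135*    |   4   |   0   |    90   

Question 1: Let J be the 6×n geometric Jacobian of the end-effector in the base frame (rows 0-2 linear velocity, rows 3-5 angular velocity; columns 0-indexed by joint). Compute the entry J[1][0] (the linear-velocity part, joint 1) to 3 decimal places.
-1.414

axis z_0 = ẑ; lever o_n−o_0 = (-1.4142,-1.4142,7.0000)
cross product → J_v[:, 0] = (1.4142,-1.4142,0.0000)
J_ω[:, 0] = z_0
entry J[1][0] = -1.4142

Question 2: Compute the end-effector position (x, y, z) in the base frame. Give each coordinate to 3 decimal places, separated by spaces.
after link 1: o_1 = (-1.4142, -1.4142, 3.0000)
after link 2: o_2 = (-1.4142, -1.4142, 7.0000)

-1.414 -1.414 7.000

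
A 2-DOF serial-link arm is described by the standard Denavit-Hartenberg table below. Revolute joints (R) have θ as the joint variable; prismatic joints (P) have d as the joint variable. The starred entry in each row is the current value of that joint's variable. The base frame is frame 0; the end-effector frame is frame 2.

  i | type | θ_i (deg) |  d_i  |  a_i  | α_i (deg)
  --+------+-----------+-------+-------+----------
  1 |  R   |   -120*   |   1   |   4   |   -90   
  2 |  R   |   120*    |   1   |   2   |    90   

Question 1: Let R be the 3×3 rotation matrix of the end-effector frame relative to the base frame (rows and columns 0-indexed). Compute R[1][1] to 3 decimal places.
-0.500

End-effector y-axis (col 1 of R) = (0.8660,-0.5000,0.0000)
R[1][1] = -0.5000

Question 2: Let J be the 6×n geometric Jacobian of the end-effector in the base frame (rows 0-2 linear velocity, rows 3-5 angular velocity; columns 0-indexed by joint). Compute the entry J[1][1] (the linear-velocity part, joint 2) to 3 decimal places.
1.500

axis z_1 = (0.8660,-0.5000,0.0000); lever o_n−o_1 = (1.3660,0.3660,-1.7321)
cross product → J_v[:, 1] = (0.8660,1.5000,1.0000)
J_ω[:, 1] = z_1
entry J[1][1] = 1.5000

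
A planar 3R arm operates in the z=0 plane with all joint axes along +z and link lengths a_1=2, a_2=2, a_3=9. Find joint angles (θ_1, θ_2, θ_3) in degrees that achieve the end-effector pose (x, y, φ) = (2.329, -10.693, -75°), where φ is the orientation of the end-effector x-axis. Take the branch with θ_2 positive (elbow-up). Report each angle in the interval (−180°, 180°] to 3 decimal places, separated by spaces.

wrist centre = target − a_3·(cos φ, sin φ) = (-0.0004, -1.9997)
cos θ_2 = (3.9987−2²−2²)/(2·2·2) = -0.5002; θ_2 = 120.0110° (elbow-up)
β = atan2(-1.9997,-0.0004) = -90.0106°; ψ = atan2(1.7319,0.9997) = 60.0055°
θ_1 = β − ψ = -150.0161°
θ_3 = φ − θ_1 − θ_2 = -44.9949° (wrapped to (-180°,180°])

-150.016 120.011 -44.995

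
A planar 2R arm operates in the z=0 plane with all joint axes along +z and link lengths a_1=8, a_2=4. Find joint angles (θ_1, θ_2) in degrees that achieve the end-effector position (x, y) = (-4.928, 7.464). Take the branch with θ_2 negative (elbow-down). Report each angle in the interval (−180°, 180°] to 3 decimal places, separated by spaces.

150.000 -90.003

cos θ_2 = (79.9965−8²−4²)/(2·8·4) = -0.0001; θ_2 = -90.0032° (elbow-down)
β = atan2(7.4640,-4.9280) = 123.4342°; ψ = atan2(-4.0000,7.9998) = -26.5657°
θ_1 = β − ψ = 149.9999°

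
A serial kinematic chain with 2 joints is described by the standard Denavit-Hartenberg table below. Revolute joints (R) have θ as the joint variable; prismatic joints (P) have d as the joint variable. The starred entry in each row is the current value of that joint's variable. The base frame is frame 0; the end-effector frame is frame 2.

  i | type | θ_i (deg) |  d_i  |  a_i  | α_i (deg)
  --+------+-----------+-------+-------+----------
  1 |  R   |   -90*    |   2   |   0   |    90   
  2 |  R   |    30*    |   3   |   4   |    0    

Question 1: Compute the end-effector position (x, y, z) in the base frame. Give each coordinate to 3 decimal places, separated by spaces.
after link 1: o_1 = (0.0000, 0.0000, 2.0000)
after link 2: o_2 = (-3.0000, -3.4641, 4.0000)

-3.000 -3.464 4.000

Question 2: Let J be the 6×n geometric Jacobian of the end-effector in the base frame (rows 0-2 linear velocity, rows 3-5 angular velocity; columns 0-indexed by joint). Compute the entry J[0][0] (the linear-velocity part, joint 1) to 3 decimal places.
3.464

axis z_0 = ẑ; lever o_n−o_0 = (-3.0000,-3.4641,4.0000)
cross product → J_v[:, 0] = (3.4641,-3.0000,0.0000)
J_ω[:, 0] = z_0
entry J[0][0] = 3.4641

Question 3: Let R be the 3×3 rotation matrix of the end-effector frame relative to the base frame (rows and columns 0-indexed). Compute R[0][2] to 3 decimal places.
End-effector z-axis (col 2 of R) = (-1.0000,-0.0000,0.0000)
R[0][2] = -1.0000

-1.000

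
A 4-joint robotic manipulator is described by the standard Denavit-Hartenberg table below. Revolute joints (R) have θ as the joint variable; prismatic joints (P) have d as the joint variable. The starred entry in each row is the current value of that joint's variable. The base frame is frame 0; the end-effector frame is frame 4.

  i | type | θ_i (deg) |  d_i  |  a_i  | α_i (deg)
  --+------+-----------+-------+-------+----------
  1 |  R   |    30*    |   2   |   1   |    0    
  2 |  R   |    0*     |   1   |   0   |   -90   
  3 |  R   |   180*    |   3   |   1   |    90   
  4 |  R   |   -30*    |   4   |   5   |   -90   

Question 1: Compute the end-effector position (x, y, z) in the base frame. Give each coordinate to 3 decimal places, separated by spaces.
-4.000 -1.732 -1.000

after link 1: o_1 = (0.8660, 0.5000, 2.0000)
after link 2: o_2 = (0.8660, 0.5000, 3.0000)
after link 3: o_3 = (-1.5000, 2.5981, 3.0000)
after link 4: o_4 = (-4.0000, -1.7321, -1.0000)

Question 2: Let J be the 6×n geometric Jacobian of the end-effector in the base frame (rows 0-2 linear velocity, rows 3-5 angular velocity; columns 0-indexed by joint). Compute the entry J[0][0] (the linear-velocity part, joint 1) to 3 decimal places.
1.732

axis z_0 = ẑ; lever o_n−o_0 = (-4.0000,-1.7321,-1.0000)
cross product → J_v[:, 0] = (1.7321,-4.0000,0.0000)
J_ω[:, 0] = z_0
entry J[0][0] = 1.7321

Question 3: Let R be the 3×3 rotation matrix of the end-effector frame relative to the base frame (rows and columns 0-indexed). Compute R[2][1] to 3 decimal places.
1.000

End-effector y-axis (col 1 of R) = (-0.0000,-0.0000,1.0000)
R[2][1] = 1.0000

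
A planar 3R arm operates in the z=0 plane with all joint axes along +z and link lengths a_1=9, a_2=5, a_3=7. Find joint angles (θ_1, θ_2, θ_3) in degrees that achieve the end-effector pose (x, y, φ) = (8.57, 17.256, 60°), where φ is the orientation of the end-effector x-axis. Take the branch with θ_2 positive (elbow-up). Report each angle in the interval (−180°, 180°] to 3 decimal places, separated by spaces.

wrist centre = target − a_3·(cos φ, sin φ) = (5.0700, 11.1938)
cos θ_2 = (151.0066−9²−5²)/(2·9·5) = 0.5001; θ_2 = 59.9952° (elbow-up)
β = atan2(11.1938,5.0700) = 65.6329°; ψ = atan2(4.3299,11.5004) = 20.6315°
θ_1 = β − ψ = 45.0014°
θ_3 = φ − θ_1 − θ_2 = -44.9966° (wrapped to (-180°,180°])

45.001 59.995 -44.997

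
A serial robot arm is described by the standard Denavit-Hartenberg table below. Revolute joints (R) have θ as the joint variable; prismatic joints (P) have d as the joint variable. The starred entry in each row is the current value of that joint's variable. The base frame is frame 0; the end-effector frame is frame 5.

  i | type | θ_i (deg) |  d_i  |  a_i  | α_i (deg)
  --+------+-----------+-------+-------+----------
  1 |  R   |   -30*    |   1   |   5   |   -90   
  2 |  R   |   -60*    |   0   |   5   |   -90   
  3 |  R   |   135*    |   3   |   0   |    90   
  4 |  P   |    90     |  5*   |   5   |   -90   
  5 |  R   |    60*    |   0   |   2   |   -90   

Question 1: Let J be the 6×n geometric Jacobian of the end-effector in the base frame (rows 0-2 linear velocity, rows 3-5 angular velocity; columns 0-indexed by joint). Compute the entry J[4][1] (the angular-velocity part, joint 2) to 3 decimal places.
0.866

axis z_1 = (0.5000,0.8660,0.0000); lever o_n−o_1 = (8.7603,-7.7260,1.8313)
cross product → J_v[:, 1] = (1.5860,-0.9157,-11.4496)
J_ω[:, 1] = z_1
entry J[4][1] = 0.8660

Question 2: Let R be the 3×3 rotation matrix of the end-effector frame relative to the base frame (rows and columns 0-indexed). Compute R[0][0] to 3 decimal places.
End-effector x-axis (col 0 of R) = (0.4160,0.4669,-0.7803)
R[0][0] = 0.4160

0.416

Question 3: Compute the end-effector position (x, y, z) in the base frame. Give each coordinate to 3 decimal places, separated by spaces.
after link 1: o_1 = (4.3301, -2.5000, 1.0000)
after link 2: o_2 = (6.4952, -3.7500, 5.3301)
after link 3: o_3 = (8.7452, -5.0490, 3.8301)
after link 4: o_4 = (12.2584, -11.1598, 4.3920)
after link 5: o_5 = (13.0904, -10.2260, 2.8313)

13.090 -10.226 2.831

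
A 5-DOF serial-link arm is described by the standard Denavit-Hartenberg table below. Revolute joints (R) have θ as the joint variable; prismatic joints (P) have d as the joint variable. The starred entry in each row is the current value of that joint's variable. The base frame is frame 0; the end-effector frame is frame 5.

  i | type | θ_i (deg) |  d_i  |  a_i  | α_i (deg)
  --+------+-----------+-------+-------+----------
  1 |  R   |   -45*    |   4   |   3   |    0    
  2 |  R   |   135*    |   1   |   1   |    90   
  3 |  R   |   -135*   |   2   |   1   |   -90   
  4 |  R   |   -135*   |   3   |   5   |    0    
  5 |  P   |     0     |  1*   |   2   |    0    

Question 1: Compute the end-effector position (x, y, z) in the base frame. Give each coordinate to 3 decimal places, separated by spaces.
9.071 4.500 4.964

after link 1: o_1 = (2.1213, -2.1213, 4.0000)
after link 2: o_2 = (2.1213, -1.1213, 5.0000)
after link 3: o_3 = (4.1213, -1.8284, 4.2929)
after link 4: o_4 = (7.6569, 2.7929, 4.6716)
after link 5: o_5 = (9.0711, 4.5000, 4.9645)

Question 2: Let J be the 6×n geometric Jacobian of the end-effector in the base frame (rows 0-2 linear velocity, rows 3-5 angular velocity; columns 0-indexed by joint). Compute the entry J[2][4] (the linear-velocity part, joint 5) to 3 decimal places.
-0.707

prismatic axis z_4 = (0.0000,0.7071,-0.7071)
J_v[:, 4] = z_4; J_ω[:, 4] = (0,0,0)
entry J[2][4] = -0.7071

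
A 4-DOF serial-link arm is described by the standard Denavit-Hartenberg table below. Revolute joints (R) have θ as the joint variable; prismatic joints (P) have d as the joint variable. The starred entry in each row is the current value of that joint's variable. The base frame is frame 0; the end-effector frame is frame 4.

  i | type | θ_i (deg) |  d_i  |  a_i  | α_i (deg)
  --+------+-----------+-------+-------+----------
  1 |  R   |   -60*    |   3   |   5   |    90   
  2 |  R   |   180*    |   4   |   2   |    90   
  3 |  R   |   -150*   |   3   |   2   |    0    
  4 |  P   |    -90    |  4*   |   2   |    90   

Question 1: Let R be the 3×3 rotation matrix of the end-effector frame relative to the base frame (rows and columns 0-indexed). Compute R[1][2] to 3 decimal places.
End-effector z-axis (col 2 of R) = (-0.8660,0.5000,0.0000)
R[1][2] = 0.5000

0.500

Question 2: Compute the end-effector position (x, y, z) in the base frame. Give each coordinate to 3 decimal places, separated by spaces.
after link 1: o_1 = (2.5000, -4.3301, 3.0000)
after link 2: o_2 = (-1.9641, -4.5981, 3.0000)
after link 3: o_3 = (-0.2321, -5.5981, 6.0000)
after link 4: o_4 = (-1.2321, -7.3301, 10.0000)

-1.232 -7.330 10.000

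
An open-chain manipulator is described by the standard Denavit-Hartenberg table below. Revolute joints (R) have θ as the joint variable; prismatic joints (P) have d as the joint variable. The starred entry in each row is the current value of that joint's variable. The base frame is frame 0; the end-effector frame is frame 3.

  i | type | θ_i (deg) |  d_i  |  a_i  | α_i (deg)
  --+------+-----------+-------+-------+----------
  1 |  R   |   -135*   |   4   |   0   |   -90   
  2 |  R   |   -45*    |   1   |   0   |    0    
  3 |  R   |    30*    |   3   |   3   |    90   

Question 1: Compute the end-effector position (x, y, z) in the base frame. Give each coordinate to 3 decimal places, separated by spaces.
after link 1: o_1 = (0.0000, 0.0000, 4.0000)
after link 2: o_2 = (0.7071, -0.7071, 4.0000)
after link 3: o_3 = (0.7794, -4.8775, 4.7765)

0.779 -4.877 4.776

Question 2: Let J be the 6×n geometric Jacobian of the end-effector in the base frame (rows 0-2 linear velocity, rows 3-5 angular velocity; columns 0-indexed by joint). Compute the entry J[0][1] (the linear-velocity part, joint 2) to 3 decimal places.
-0.549

axis z_1 = (0.7071,-0.7071,0.0000); lever o_n−o_1 = (0.7794,-4.8775,0.7765)
cross product → J_v[:, 1] = (-0.5490,-0.5490,-2.8978)
J_ω[:, 1] = z_1
entry J[0][1] = -0.5490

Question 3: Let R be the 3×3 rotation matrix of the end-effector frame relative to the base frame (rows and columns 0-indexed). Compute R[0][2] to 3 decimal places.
End-effector z-axis (col 2 of R) = (0.1830,0.1830,0.9659)
R[0][2] = 0.1830

0.183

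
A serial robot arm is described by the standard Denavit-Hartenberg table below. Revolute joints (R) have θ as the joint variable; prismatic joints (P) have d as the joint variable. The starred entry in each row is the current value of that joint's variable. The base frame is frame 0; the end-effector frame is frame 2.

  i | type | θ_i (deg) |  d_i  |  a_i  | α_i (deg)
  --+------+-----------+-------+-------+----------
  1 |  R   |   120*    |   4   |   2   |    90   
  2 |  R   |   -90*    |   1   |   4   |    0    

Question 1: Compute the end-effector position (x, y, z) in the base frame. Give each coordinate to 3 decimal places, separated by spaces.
-0.134 2.232 0.000

after link 1: o_1 = (-1.0000, 1.7321, 4.0000)
after link 2: o_2 = (-0.1340, 2.2321, 0.0000)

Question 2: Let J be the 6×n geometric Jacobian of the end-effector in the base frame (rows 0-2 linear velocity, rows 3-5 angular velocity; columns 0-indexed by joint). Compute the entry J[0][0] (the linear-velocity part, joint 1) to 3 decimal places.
axis z_0 = ẑ; lever o_n−o_0 = (-0.1340,2.2321,0.0000)
cross product → J_v[:, 0] = (-2.2321,-0.1340,0.0000)
J_ω[:, 0] = z_0
entry J[0][0] = -2.2321

-2.232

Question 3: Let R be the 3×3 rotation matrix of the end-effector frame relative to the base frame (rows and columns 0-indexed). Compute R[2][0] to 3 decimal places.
-1.000

End-effector x-axis (col 0 of R) = (0.0000,0.0000,-1.0000)
R[2][0] = -1.0000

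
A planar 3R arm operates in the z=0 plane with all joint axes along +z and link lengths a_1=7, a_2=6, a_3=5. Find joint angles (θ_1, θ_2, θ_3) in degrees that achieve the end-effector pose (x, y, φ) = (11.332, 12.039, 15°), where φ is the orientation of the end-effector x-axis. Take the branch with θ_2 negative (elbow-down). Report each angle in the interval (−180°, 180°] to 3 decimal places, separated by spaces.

72.646 -30.017 -27.630

wrist centre = target − a_3·(cos φ, sin φ) = (6.5024, 10.7449)
cos θ_2 = (157.7338−7²−6²)/(2·7·6) = 0.8659; θ_2 = -30.0168° (elbow-down)
β = atan2(10.7449,6.5024) = 58.8194°; ψ = atan2(-3.0015,12.1953) = -13.8269°
θ_1 = β − ψ = 72.6463°
θ_3 = φ − θ_1 − θ_2 = -27.6295° (wrapped to (-180°,180°])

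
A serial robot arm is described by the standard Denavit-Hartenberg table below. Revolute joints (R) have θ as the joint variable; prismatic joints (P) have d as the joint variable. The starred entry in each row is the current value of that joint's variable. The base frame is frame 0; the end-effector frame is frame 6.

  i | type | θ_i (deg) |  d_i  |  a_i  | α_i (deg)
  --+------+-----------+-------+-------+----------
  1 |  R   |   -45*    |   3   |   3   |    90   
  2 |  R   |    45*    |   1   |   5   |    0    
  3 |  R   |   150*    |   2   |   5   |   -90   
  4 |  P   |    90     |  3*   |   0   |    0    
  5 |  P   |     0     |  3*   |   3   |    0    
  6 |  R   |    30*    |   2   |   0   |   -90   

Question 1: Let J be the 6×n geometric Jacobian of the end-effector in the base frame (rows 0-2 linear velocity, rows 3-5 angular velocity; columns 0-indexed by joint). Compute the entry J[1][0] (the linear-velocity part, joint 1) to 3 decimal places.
2.670

axis z_0 = ẑ; lever o_n−o_0 = (2.6704,-2.6704,-2.4860)
cross product → J_v[:, 0] = (2.6704,2.6704,-0.0000)
J_ω[:, 0] = z_0
entry J[1][0] = 2.6704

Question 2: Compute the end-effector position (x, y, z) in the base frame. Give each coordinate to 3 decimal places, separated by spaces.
after link 1: o_1 = (2.1213, -2.1213, 3.0000)
after link 2: o_2 = (3.9142, -5.3284, 6.5355)
after link 3: o_3 = (-0.9151, -3.3276, 5.2414)
after link 4: o_4 = (-0.3660, -3.8766, 2.3437)
after link 5: o_5 = (2.3043, -2.3043, -0.5541)
after link 6: o_6 = (2.6704, -2.6704, -2.4860)

2.670 -2.670 -2.486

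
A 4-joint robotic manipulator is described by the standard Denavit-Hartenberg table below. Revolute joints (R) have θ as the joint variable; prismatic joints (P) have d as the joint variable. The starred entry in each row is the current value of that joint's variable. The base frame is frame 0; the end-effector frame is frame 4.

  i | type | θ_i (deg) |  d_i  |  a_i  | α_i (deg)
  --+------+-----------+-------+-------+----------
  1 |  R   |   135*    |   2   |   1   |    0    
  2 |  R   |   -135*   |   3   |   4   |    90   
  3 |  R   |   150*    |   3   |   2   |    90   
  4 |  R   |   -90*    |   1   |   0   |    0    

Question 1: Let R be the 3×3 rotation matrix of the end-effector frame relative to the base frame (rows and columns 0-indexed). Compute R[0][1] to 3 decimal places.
End-effector y-axis (col 1 of R) = (-0.8660,-0.0000,0.5000)
R[0][1] = -0.8660

-0.866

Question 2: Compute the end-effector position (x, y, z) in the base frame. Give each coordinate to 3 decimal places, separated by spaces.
after link 1: o_1 = (-0.7071, 0.7071, 2.0000)
after link 2: o_2 = (3.2929, 0.7071, 5.0000)
after link 3: o_3 = (1.5608, -2.2929, 6.0000)
after link 4: o_4 = (2.0608, -2.2929, 6.8660)

2.061 -2.293 6.866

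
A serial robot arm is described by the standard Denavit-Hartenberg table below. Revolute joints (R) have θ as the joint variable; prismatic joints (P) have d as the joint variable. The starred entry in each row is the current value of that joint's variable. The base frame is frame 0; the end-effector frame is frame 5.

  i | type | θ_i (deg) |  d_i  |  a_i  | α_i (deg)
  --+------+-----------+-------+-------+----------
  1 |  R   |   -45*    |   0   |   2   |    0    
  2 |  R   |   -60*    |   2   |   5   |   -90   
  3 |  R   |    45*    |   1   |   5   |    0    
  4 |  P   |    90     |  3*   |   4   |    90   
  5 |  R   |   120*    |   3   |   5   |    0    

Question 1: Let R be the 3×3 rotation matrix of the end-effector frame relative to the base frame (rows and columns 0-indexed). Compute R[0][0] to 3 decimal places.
End-effector x-axis (col 0 of R) = (0.7450,-0.5657,0.3536)
R[0][0] = 0.7450

0.745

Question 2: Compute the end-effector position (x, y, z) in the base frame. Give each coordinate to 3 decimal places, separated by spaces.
6.977 -12.839 -4.718

after link 1: o_1 = (1.4142, -1.4142, 0.0000)
after link 2: o_2 = (0.1201, -6.2438, 2.0000)
after link 3: o_3 = (0.1710, -9.9177, -1.5355)
after link 4: o_4 = (3.8008, -7.9621, -4.3640)
after link 5: o_5 = (6.9768, -12.8394, -4.7175)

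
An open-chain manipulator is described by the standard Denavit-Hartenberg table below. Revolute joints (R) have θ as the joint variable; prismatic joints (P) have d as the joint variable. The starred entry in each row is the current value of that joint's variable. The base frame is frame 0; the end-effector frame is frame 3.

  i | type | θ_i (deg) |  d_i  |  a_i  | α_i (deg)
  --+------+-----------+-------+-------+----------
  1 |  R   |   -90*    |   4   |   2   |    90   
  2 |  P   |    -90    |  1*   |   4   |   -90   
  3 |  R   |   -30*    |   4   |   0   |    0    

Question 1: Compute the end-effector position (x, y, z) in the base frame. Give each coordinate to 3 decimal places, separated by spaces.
-1.000 -6.000 0.000

after link 1: o_1 = (0.0000, -2.0000, 4.0000)
after link 2: o_2 = (-1.0000, -2.0000, 0.0000)
after link 3: o_3 = (-1.0000, -6.0000, 0.0000)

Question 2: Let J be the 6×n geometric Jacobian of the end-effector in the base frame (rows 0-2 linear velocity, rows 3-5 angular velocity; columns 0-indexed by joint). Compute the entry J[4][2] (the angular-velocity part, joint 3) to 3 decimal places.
-1.000

axis z_2 = (0.0000,-1.0000,0.0000); lever o_n−o_2 = (0.0000,-4.0000,0.0000)
cross product → J_v[:, 2] = (-0.0000,-0.0000,-0.0000)
J_ω[:, 2] = z_2
entry J[4][2] = -1.0000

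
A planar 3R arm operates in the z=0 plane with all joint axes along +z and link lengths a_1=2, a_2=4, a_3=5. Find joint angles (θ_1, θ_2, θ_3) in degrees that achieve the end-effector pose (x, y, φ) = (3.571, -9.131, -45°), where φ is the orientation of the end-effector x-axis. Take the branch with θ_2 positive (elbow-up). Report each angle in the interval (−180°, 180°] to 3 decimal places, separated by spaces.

wrist centre = target − a_3·(cos φ, sin φ) = (0.0355, -5.5955)
cos θ_2 = (31.3105−2²−4²)/(2·2·4) = 0.7069; θ_2 = 45.0163° (elbow-up)
β = atan2(-5.5955,0.0355) = -89.6368°; ψ = atan2(2.8292,4.8276) = 30.3724°
θ_1 = β − ψ = -120.0093°
θ_3 = φ − θ_1 − θ_2 = 29.9930° (wrapped to (-180°,180°])

-120.009 45.016 29.993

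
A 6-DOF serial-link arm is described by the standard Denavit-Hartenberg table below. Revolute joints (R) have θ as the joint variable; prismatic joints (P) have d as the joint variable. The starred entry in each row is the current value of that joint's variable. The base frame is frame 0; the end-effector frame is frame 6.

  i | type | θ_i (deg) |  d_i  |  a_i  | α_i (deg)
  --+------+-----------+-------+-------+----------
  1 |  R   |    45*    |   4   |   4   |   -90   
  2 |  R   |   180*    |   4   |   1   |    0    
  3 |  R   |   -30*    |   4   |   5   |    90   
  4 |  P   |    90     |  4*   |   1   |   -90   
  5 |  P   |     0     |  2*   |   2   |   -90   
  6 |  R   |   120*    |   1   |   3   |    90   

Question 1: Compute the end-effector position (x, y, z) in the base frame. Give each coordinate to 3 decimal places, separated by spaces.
after link 1: o_1 = (2.8284, 2.8284, 4.0000)
after link 2: o_2 = (-0.7071, 4.9497, 4.0000)
after link 3: o_3 = (-6.5974, 4.7163, 1.5000)
after link 4: o_4 = (-5.8903, 6.8376, -1.9641)
after link 5: o_5 = (-6.0798, 9.4766, -0.9641)
after link 6: o_6 = (-6.9636, 6.4714, -1.3971)

-6.964 6.471 -1.397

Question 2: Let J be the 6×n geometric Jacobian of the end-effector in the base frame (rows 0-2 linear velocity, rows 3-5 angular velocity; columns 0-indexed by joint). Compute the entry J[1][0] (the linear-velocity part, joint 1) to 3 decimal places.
-6.964

axis z_0 = ẑ; lever o_n−o_0 = (-6.9636,6.4714,-1.3971)
cross product → J_v[:, 0] = (-6.4714,-6.9636,0.0000)
J_ω[:, 0] = z_0
entry J[1][0] = -6.9636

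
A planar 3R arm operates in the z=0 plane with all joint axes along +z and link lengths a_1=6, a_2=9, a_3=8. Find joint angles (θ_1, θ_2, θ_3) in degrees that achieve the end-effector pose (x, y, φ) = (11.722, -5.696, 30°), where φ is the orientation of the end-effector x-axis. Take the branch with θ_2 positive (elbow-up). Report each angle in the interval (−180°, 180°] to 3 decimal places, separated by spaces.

-120.004 90.004 60.001

wrist centre = target − a_3·(cos φ, sin φ) = (4.7938, -9.6960)
cos θ_2 = (116.9929−6²−9²)/(2·6·9) = -0.0001; θ_2 = 90.0038° (elbow-up)
β = atan2(-9.6960,4.7938) = -63.6918°; ψ = atan2(9.0000,5.9994) = 56.3125°
θ_1 = β − ψ = -120.0043°
θ_3 = φ − θ_1 − θ_2 = 60.0005° (wrapped to (-180°,180°])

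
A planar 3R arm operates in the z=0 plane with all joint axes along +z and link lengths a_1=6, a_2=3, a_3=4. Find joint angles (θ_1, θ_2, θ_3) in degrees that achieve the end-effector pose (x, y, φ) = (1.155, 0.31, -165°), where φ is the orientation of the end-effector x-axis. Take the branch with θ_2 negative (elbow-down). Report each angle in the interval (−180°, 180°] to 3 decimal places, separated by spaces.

wrist centre = target − a_3·(cos φ, sin φ) = (5.0187, 1.3453)
cos θ_2 = (26.9972−6²−3²)/(2·6·3) = -0.5001; θ_2 = -120.0052° (elbow-down)
β = atan2(1.3453,5.0187) = 15.0055°; ψ = atan2(-2.5979,4.4998) = -30.0000°
θ_1 = β − ψ = 45.0055°
θ_3 = φ − θ_1 − θ_2 = -90.0003° (wrapped to (-180°,180°])

45.006 -120.005 -90.000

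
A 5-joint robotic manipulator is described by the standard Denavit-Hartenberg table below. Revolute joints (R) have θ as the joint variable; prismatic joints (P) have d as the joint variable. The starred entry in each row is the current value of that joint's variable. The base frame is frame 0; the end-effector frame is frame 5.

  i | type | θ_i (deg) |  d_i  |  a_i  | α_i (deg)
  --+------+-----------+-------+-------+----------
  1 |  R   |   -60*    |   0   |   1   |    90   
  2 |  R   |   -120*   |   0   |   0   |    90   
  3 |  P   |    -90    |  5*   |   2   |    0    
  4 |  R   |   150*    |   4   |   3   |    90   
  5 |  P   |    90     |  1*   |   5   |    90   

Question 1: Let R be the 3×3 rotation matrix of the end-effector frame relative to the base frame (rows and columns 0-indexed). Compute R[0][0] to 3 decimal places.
-0.433

End-effector x-axis (col 0 of R) = (-0.4330,0.7500,0.5000)
R[0][0] = -0.4330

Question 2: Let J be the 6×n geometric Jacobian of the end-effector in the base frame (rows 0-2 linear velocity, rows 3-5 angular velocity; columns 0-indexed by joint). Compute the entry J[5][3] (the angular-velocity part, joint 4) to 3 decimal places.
axis z_3 = (-0.4330,0.7500,0.5000); lever o_n−o_3 = (-6.3056,6.7255,2.4510)
cross product → J_v[:, 3] = (-1.5245,-2.0915,1.8170)
J_ω[:, 3] = z_3
entry J[5][3] = 0.5000

0.500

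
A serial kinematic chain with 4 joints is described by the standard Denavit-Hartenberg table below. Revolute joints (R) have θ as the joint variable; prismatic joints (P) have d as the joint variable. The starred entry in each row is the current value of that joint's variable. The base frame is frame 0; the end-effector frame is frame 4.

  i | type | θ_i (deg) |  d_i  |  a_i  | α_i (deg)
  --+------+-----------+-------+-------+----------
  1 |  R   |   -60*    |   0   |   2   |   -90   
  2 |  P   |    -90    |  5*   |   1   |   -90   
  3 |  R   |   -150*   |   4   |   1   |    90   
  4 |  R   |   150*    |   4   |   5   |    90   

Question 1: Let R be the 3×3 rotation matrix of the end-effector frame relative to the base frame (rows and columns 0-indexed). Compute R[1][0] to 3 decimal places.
-0.650

End-effector x-axis (col 0 of R) = (-0.1250,-0.6495,0.7500)
R[1][0] = -0.6495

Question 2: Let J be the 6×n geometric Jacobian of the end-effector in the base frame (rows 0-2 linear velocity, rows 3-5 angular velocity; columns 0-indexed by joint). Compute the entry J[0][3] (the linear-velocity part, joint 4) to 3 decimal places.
-3.248

axis z_3 = (-0.7500,-0.4330,-0.5000); lever o_n−o_3 = (-3.6250,-4.9796,1.7500)
cross product → J_v[:, 3] = (-3.2476,3.1250,2.1651)
J_ω[:, 3] = z_3
entry J[0][3] = -3.2476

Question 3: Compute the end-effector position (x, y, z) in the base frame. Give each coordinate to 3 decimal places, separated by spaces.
after link 1: o_1 = (1.0000, -1.7321, 0.0000)
after link 2: o_2 = (5.3301, 0.7679, 1.0000)
after link 3: o_3 = (7.7631, -2.4462, 0.1340)
after link 4: o_4 = (4.1381, -7.4258, 1.8840)

4.138 -7.426 1.884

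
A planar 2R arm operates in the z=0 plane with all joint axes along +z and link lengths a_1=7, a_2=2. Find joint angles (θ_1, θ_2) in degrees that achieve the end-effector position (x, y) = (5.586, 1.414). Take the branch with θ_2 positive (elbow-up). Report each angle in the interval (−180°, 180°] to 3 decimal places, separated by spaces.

-0.003 134.995

cos θ_2 = (33.2028−7²−2²)/(2·7·2) = -0.7070; θ_2 = 134.9948° (elbow-up)
β = atan2(1.4140,5.5860) = 14.2051°; ψ = atan2(1.4143,5.5859) = 14.2086°
θ_1 = β − ψ = -0.0035°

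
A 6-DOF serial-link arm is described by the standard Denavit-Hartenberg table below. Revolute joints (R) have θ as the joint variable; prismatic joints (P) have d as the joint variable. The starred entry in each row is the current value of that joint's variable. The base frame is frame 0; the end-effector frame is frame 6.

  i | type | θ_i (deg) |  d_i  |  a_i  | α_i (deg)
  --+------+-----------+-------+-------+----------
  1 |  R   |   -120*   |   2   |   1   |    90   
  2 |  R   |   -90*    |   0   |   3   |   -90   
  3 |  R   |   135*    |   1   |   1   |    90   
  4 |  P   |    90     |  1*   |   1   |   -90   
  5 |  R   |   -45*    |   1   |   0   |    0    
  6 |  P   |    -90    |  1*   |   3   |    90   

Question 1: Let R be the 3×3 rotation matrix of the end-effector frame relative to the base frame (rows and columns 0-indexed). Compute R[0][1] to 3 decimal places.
End-effector y-axis (col 1 of R) = (-0.6124,0.3536,-0.7071)
R[0][1] = -0.6124

-0.612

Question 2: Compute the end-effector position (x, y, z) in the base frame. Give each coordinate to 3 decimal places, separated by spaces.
0.860 -1.511 -3.914

after link 1: o_1 = (-0.5000, -0.8660, 2.0000)
after link 2: o_2 = (-0.5000, -0.8660, -1.0000)
after link 3: o_3 = (-0.3876, -2.0856, -0.2929)
after link 4: o_4 = (-0.2753, -3.3052, -1.0000)
after link 5: o_5 = (-0.8876, -2.9516, -1.7071)
after link 6: o_6 = (0.8597, -1.5110, -3.9142)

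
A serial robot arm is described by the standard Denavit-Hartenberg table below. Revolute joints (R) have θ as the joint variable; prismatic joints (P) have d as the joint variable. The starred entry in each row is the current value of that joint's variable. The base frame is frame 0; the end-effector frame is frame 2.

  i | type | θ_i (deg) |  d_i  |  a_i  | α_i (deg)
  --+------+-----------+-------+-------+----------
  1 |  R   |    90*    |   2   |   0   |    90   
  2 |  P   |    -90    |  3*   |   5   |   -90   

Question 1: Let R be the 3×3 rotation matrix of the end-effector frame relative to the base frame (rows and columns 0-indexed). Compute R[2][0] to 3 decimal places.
End-effector x-axis (col 0 of R) = (0.0000,0.0000,-1.0000)
R[2][0] = -1.0000

-1.000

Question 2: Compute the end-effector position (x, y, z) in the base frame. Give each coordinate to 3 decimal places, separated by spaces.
after link 1: o_1 = (0.0000, 0.0000, 2.0000)
after link 2: o_2 = (3.0000, 0.0000, -3.0000)

3.000 0.000 -3.000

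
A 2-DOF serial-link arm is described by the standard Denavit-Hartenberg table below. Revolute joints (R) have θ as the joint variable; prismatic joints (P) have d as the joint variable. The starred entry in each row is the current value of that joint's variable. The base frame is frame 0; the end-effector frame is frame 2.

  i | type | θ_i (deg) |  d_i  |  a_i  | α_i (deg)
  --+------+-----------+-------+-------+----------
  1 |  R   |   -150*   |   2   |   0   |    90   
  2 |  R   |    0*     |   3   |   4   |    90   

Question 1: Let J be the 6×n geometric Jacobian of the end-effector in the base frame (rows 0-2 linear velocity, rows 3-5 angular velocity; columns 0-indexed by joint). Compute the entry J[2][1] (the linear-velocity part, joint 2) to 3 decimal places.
4.000

axis z_1 = (-0.5000,0.8660,0.0000); lever o_n−o_1 = (-4.9641,0.5981,0.0000)
cross product → J_v[:, 1] = (-0.0000,-0.0000,4.0000)
J_ω[:, 1] = z_1
entry J[2][1] = 4.0000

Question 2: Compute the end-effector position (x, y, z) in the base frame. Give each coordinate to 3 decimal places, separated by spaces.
after link 1: o_1 = (0.0000, 0.0000, 2.0000)
after link 2: o_2 = (-4.9641, 0.5981, 2.0000)

-4.964 0.598 2.000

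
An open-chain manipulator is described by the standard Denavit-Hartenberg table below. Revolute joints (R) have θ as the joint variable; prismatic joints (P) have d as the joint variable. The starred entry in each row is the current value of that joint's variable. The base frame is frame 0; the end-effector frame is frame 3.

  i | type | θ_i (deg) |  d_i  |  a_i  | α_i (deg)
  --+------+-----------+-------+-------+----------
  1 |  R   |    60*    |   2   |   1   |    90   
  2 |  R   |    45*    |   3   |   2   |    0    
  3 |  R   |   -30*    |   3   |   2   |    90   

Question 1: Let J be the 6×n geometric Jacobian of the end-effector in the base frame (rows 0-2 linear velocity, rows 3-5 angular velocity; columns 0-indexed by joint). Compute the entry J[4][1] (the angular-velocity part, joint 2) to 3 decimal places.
axis z_1 = (0.8660,-0.5000,0.0000); lever o_n−o_1 = (6.8692,-0.1022,1.9319)
cross product → J_v[:, 1] = (-0.9659,-1.6730,3.3461)
J_ω[:, 1] = z_1
entry J[4][1] = -0.5000

-0.500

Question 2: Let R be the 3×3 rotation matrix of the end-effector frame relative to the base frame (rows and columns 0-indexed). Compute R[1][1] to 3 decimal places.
-0.500

End-effector y-axis (col 1 of R) = (0.8660,-0.5000,0.0000)
R[1][1] = -0.5000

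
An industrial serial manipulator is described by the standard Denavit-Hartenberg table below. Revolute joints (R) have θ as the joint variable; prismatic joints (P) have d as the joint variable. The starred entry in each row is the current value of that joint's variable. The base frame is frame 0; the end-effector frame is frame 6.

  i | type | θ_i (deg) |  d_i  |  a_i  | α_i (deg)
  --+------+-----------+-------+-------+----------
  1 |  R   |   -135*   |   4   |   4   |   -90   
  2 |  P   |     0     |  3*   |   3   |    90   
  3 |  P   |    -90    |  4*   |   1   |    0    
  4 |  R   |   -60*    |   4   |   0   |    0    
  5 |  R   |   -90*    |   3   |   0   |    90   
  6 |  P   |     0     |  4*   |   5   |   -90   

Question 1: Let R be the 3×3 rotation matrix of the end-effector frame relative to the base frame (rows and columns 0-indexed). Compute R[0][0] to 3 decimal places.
End-effector x-axis (col 0 of R) = (0.9659,-0.2588,0.0000)
R[0][0] = 0.9659

0.966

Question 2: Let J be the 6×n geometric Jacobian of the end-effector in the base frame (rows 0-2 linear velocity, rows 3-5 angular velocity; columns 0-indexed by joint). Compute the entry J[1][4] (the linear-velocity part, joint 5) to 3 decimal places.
3.794

axis z_4 = (0.0000,0.0000,1.0000); lever o_n−o_4 = (3.7944,-5.1578,3.0000)
cross product → J_v[:, 4] = (5.1578,3.7944,-0.0000)
J_ω[:, 4] = z_4
entry J[1][4] = 3.7944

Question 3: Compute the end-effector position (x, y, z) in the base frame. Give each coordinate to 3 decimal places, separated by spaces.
after link 1: o_1 = (-2.8284, -2.8284, 4.0000)
after link 2: o_2 = (-2.8284, -7.0711, 4.0000)
after link 3: o_3 = (-3.5355, -6.3640, 8.0000)
after link 4: o_4 = (-3.5355, -6.3640, 12.0000)
after link 5: o_5 = (-3.5355, -6.3640, 15.0000)
after link 6: o_6 = (0.2588, -11.5218, 15.0000)

0.259 -11.522 15.000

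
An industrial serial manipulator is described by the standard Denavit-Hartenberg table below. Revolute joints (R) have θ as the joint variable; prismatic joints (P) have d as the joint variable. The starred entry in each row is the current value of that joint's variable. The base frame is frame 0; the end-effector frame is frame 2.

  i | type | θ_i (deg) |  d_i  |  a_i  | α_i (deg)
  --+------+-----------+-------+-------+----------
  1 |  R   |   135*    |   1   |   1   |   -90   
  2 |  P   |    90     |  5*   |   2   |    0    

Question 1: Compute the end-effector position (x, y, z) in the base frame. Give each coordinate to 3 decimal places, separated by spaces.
after link 1: o_1 = (-0.7071, 0.7071, 1.0000)
after link 2: o_2 = (-4.2426, -2.8284, -1.0000)

-4.243 -2.828 -1.000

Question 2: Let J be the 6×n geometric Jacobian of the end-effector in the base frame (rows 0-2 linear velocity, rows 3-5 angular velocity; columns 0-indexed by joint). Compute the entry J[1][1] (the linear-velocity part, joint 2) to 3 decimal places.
prismatic axis z_1 = (-0.7071,-0.7071,0.0000)
J_v[:, 1] = z_1; J_ω[:, 1] = (0,0,0)
entry J[1][1] = -0.7071

-0.707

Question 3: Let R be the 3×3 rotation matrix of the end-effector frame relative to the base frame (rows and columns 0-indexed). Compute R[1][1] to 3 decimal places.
End-effector y-axis (col 1 of R) = (0.7071,-0.7071,-0.0000)
R[1][1] = -0.7071

-0.707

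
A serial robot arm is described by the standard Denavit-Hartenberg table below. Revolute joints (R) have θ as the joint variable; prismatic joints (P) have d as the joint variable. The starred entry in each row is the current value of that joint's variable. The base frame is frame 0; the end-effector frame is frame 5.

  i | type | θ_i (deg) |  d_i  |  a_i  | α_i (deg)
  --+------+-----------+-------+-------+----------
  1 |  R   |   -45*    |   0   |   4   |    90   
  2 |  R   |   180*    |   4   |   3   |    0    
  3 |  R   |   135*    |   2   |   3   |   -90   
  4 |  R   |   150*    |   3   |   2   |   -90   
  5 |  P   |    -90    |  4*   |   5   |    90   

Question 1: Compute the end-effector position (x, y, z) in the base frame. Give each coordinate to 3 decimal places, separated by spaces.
after link 1: o_1 = (2.8284, -2.8284, 0.0000)
after link 2: o_2 = (-2.1213, -3.5355, 0.0000)
after link 3: o_3 = (-2.0355, -6.4497, -2.1213)
after link 4: o_4 = (-0.6945, -6.3766, 1.2247)
after link 5: o_5 = (-1.6439, -10.3261, 6.1745)

-1.644 -10.326 6.174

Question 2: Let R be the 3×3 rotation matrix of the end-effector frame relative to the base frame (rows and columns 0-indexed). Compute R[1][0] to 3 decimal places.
End-effector x-axis (col 0 of R) = (0.5000,-0.5000,0.7071)
R[1][0] = -0.5000

-0.500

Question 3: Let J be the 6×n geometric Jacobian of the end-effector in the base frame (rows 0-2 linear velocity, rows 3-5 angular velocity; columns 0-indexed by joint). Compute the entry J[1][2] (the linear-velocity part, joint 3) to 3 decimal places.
axis z_2 = (-0.7071,-0.7071,0.0000); lever o_n−o_2 = (0.4774,-6.7906,6.1745)
cross product → J_v[:, 2] = (-4.3660,4.3660,5.1392)
J_ω[:, 2] = z_2
entry J[1][2] = 4.3660

4.366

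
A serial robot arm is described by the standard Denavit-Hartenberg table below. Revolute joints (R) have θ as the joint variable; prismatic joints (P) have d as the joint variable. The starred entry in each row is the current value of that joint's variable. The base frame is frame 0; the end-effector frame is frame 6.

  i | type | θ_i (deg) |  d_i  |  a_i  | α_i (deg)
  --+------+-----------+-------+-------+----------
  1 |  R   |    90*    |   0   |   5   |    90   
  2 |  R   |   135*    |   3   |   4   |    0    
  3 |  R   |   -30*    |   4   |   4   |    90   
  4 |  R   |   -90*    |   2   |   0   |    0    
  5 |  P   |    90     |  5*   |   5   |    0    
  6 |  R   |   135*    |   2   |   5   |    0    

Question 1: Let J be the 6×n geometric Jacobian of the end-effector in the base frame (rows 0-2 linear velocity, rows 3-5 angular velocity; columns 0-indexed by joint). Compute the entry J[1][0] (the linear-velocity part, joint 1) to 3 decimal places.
axis z_0 = ẑ; lever o_n−o_0 = (10.5355,9.4506,10.4361)
cross product → J_v[:, 0] = (-9.4506,10.5355,0.0000)
J_ω[:, 0] = z_0
entry J[1][0] = 10.5355

10.536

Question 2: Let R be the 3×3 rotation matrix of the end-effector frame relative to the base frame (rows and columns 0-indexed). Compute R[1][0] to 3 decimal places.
End-effector x-axis (col 0 of R) = (0.7071,0.1830,-0.6830)
R[1][0] = 0.1830

0.183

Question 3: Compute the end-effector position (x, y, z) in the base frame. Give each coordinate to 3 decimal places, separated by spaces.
after link 1: o_1 = (0.0000, 5.0000, 0.0000)
after link 2: o_2 = (3.0000, 2.1716, 2.8284)
after link 3: o_3 = (7.0000, 1.1363, 6.6921)
after link 4: o_4 = (7.0000, 3.0681, 7.2098)
after link 5: o_5 = (7.0000, 6.6037, 13.3335)
after link 6: o_6 = (10.5355, 9.4506, 10.4361)

10.536 9.451 10.436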